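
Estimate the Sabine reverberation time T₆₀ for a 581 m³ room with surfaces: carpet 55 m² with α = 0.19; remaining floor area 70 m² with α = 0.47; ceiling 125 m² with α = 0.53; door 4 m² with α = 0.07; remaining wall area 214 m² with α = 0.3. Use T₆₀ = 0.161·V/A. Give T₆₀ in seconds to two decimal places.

0.54 s

Summing Sᵢαᵢ: 55·0.19 + 70·0.47 + 125·0.53 + 4·0.07 + 214·0.3 = 174.08 m².
T₆₀ = 0.161·V/A = 0.161·581/174.08 = 0.537 s.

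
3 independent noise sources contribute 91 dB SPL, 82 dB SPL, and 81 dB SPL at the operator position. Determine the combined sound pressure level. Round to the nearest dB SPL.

92 dB SPL

For uncorrelated sources the intensities add, so convert each level to linear form, sum, and take 10·log₁₀ of the total.
Σ 10^(L/10) = 10^(91/10) + 10^(82/10) + 10^(81/10) = 1.543e+09.
L_total = 10·log₁₀(1.543e+09) = 91.88 dB SPL.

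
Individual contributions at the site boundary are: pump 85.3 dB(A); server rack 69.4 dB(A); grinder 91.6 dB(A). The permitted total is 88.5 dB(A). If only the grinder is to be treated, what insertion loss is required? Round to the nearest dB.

Fixed contribution from the other sources: Σ 10^(L/10) = 10^(85.3/10) + 10^(69.4/10) = 3.476e+08 (85.41 dB(A)).
The limit corresponds to 10^(88.5/10) = 7.079e+08; subtracting the fixed part leaves 3.604e+08 for the grinder, i.e. 85.57 dB(A).
So the grinder must be reduced from 91.6 to 85.57 dB(A): IL = 6.03 dB.

6 dB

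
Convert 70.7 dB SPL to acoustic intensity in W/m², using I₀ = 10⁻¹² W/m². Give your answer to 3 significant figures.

L = 10·log₁₀(I/I₀) ⇒ I = I₀·10^(L/10) = 10⁻¹² × 10^7.07.

1.17e-05 W/m²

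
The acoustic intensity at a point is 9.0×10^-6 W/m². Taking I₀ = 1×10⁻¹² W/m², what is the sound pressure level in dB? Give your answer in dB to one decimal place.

69.5 dB

I/I₀ = 9.0×10^-6/10⁻¹² = 9.0×10^6, and L = 10·log₁₀(I/I₀).
L = 10·(0.9542 + 6) = 69.54 dB.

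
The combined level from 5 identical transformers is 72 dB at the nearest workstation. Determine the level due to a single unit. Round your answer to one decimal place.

65.0 dB

Dividing the total intensity by 5 lowers the level by 10·log₁₀ 5 = 6.990 dB: L₁ = 72 − 6.990.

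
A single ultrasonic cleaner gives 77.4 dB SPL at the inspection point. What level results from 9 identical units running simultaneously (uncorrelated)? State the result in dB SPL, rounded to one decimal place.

With 9 equal, uncorrelated contributions the intensity is 9× that of one unit, giving a rise of 10·log₁₀ 9.
L_total = 77.4 + 10·log₁₀(9) = 77.4 + 9.542 = 86.94 dB SPL.

86.9 dB SPL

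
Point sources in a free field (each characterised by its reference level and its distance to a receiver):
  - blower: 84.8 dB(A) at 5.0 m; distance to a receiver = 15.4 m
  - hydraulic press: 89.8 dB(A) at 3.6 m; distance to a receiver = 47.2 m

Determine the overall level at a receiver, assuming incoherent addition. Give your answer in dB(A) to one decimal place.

First find each source's level at the receiver (point-source: −20·log₁₀(r/r_ref)), then combine on an intensity basis.
blower: 84.8 − 20·log₁₀(15.4/5.0) = 84.8 − 9.77 = 75.03 dB(A).
hydraulic press: 89.8 − 20·log₁₀(47.2/3.6) = 89.8 − 22.35 = 67.45 dB(A).
Σ 10^(L/10) = 3.739e+07 → L_total = 10·log₁₀(3.739e+07) = 75.73 dB(A).

75.7 dB(A)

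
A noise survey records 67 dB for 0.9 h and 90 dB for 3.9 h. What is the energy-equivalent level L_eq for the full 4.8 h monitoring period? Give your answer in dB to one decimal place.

89.1 dB

Weight each interval's intensity by its duration and average over T = 4.8 h:
Σ tᵢ·10^(Lᵢ/10) = 0.9·10^(67/10) + 3.9·10^(90/10) = 3.905e+09.
L_eq = 10·log₁₀(3.905e+09/4.8) = 89.10 dB.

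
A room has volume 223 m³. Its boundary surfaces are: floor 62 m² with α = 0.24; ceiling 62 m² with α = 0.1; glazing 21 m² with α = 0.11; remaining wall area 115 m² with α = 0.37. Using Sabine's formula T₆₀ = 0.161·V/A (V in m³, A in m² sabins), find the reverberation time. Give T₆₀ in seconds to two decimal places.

0.54 s

Summing Sᵢαᵢ: 62·0.24 + 62·0.1 + 21·0.11 + 115·0.37 = 65.94 m².
T₆₀ = 0.161·V/A = 0.161·223/65.94 = 0.544 s.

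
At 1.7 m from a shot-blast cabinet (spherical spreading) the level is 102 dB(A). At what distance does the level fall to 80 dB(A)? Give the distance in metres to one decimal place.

Point-source spreading drops the level by 20·log₁₀(r₂/r₁); inverting, r₂/r₁ = 10^(ΔL/20).
r₂ = 1.7·10^((102−80)/20) = 1.7·10^(22.0/20) = 21.40 m.

21.4 m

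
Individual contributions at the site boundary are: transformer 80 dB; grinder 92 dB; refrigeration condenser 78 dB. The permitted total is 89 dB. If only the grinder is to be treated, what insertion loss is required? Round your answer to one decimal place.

4.0 dB

Fixed contribution from the other sources: Σ 10^(L/10) = 10^(80/10) + 10^(78/10) = 1.631e+08 (82.12 dB).
The limit corresponds to 10^(89/10) = 7.943e+08; subtracting the fixed part leaves 6.312e+08 for the grinder, i.e. 88.00 dB.
So the grinder must be reduced from 92 to 88.00 dB: IL = 4.00 dB.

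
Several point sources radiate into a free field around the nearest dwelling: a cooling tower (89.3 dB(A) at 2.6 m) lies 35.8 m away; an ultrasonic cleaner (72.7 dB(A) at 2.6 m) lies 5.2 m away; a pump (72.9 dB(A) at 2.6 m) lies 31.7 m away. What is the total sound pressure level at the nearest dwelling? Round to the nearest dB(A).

First find each source's level at the receiver (point-source: −20·log₁₀(r/r_ref)), then combine on an intensity basis.
cooling tower: 89.3 − 20·log₁₀(35.8/2.6) = 89.3 − 22.78 = 66.52 dB(A).
ultrasonic cleaner: 72.7 − 20·log₁₀(5.2/2.6) = 72.7 − 6.02 = 66.68 dB(A).
pump: 72.9 − 20·log₁₀(31.7/2.6) = 72.9 − 21.72 = 51.18 dB(A).
Σ 10^(L/10) = 9.276e+06 → L_total = 10·log₁₀(9.276e+06) = 69.67 dB(A).

70 dB(A)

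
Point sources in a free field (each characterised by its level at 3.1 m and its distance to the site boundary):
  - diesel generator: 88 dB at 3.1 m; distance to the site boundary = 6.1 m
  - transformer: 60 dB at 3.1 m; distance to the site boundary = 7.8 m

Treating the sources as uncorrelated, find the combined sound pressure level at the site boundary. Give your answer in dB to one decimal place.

First find each source's level at the receiver (point-source: −20·log₁₀(r/r_ref)), then combine on an intensity basis.
diesel generator: 88 − 20·log₁₀(6.1/3.1) = 88 − 5.88 = 82.12 dB.
transformer: 60 − 20·log₁₀(7.8/3.1) = 60 − 8.01 = 51.99 dB.
Σ 10^(L/10) = 1.631e+08 → L_total = 10·log₁₀(1.631e+08) = 82.12 dB.

82.1 dB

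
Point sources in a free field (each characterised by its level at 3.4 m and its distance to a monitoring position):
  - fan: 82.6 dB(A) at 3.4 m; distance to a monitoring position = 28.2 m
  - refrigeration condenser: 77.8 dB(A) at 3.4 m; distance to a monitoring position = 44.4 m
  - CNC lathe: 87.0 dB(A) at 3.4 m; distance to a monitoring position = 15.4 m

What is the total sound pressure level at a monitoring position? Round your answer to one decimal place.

First find each source's level at the receiver (point-source: −20·log₁₀(r/r_ref)), then combine on an intensity basis.
fan: 82.6 − 20·log₁₀(28.2/3.4) = 82.6 − 18.38 = 64.22 dB(A).
refrigeration condenser: 77.8 − 20·log₁₀(44.4/3.4) = 77.8 − 22.32 = 55.48 dB(A).
CNC lathe: 87.0 − 20·log₁₀(15.4/3.4) = 87.0 − 13.12 = 73.88 dB(A).
Σ 10^(L/10) = 2.743e+07 → L_total = 10·log₁₀(2.743e+07) = 74.38 dB(A).

74.4 dB(A)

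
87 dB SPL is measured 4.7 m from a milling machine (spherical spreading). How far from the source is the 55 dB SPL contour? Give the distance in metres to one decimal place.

Point-source spreading drops the level by 20·log₁₀(r₂/r₁); inverting, r₂/r₁ = 10^(ΔL/20).
r₂ = 4.7·10^((87−55)/20) = 4.7·10^(32.0/20) = 187.11 m.

187.1 m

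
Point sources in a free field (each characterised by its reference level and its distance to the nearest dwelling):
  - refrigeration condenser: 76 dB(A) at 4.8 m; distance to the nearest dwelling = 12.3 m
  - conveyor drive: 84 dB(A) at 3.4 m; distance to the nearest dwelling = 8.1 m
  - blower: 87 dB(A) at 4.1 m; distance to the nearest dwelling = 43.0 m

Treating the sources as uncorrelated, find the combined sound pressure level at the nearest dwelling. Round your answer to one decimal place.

Apply inverse-square spreading to bring every level to the receiver, then sum 10^(L/10).
refrigeration condenser: 76 − 20·log₁₀(12.3/4.8) = 76 − 8.17 = 67.83 dB(A).
conveyor drive: 84 − 20·log₁₀(8.1/3.4) = 84 − 7.54 = 76.46 dB(A).
blower: 87 − 20·log₁₀(43.0/4.1) = 87 − 20.41 = 66.59 dB(A).
Σ 10^(L/10) = 5.488e+07 → L_total = 10·log₁₀(5.488e+07) = 77.39 dB(A).

77.4 dB(A)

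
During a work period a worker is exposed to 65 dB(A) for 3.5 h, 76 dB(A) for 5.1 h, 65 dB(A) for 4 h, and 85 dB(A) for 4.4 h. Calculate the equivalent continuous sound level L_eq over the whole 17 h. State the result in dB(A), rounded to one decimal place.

The energy average is taken in the linear domain: L_eq = 10·log₁₀[(Σ tᵢ·10^(Lᵢ/10))/T], T = 17 h.
Σ tᵢ·10^(Lᵢ/10) = 3.5·10^(65/10) + 5.1·10^(76/10) + 4·10^(65/10) + 4.4·10^(85/10) = 1.618e+09.
L_eq = 10·log₁₀(1.618e+09/17) = 79.79 dB(A).

79.8 dB(A)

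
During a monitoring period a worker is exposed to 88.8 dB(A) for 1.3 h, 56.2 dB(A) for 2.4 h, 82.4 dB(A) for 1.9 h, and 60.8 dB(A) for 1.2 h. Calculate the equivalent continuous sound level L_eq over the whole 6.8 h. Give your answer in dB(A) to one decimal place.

The energy average is taken in the linear domain: L_eq = 10·log₁₀[(Σ tᵢ·10^(Lᵢ/10))/T], T = 6.8 h.
Σ tᵢ·10^(Lᵢ/10) = 1.3·10^(88.8/10) + 2.4·10^(56.2/10) + 1.9·10^(82.4/10) + 1.2·10^(60.8/10) = 1.319e+09.
L_eq = 10·log₁₀(1.319e+09/6.8) = 82.88 dB(A).

82.9 dB(A)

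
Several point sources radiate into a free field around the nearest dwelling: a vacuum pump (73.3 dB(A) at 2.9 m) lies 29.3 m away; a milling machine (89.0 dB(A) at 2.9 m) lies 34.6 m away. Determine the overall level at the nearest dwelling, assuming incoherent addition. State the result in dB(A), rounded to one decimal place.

67.6 dB(A)

Apply inverse-square spreading to bring every level to the receiver, then sum 10^(L/10).
vacuum pump: 73.3 − 20·log₁₀(29.3/2.9) = 73.3 − 20.09 = 53.21 dB(A).
milling machine: 89.0 − 20·log₁₀(34.6/2.9) = 89.0 − 21.53 = 67.47 dB(A).
Σ 10^(L/10) = 5.790e+06 → L_total = 10·log₁₀(5.790e+06) = 67.63 dB(A).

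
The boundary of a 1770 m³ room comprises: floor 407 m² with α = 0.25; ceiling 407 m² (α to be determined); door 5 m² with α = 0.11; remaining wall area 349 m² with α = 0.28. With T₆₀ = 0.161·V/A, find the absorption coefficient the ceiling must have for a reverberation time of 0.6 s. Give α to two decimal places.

From T₆₀ = 0.161·V/A, the target T₆₀ = 0.6 s needs A = 0.161·1770/0.6 = 474.95 m².
Absorption from the other surfaces = 407·0.25 + 5·0.11 + 349·0.28 = 200.02 m², so the ceiling must supply 274.93 m² over 407 m².
α = 274.93/407 = 0.676.

0.68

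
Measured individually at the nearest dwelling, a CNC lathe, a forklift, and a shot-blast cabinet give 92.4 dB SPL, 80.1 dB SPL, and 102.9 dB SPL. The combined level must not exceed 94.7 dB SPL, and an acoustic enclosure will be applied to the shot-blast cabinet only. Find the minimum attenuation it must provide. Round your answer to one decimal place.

The untreated sources together contribute 10^(92.4/10) + 10^(80.1/10) = 1.840e+09, i.e. 92.65 dB SPL.
To meet 94.7 dB SPL overall, the treated shot-blast cabinet may contribute at most 10^(94.7/10) − 1.840e+09 = 1.111e+09, i.e. 90.46 dB SPL.
So the shot-blast cabinet must be reduced from 102.9 to 90.46 dB SPL: IL = 12.44 dB.

12.4 dB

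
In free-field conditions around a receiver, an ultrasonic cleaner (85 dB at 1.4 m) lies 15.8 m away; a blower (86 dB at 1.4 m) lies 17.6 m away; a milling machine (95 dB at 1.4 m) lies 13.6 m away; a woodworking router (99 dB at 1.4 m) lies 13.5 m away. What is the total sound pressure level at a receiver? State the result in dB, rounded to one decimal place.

80.9 dB

Propagate each source to the receiver with L = L_ref − 20·log₁₀(r/r_ref), then add intensities.
ultrasonic cleaner: 85 − 20·log₁₀(15.8/1.4) = 85 − 21.05 = 63.95 dB.
blower: 86 − 20·log₁₀(17.6/1.4) = 86 − 21.99 = 64.01 dB.
milling machine: 95 − 20·log₁₀(13.6/1.4) = 95 − 19.75 = 75.25 dB.
woodworking router: 99 − 20·log₁₀(13.5/1.4) = 99 − 19.68 = 79.32 dB.
Σ 10^(L/10) = 1.239e+08 → L_total = 10·log₁₀(1.239e+08) = 80.93 dB.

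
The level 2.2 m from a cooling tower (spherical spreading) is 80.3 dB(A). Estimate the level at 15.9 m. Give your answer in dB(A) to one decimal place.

63.1 dB(A)

Spherical spreading from a point source gives a 20·log₁₀(r₂/r₁) drop.
L₂ = 80.3 − 20·log₁₀(15.9/2.2) = 80.3 − 17.179 = 63.12 dB(A).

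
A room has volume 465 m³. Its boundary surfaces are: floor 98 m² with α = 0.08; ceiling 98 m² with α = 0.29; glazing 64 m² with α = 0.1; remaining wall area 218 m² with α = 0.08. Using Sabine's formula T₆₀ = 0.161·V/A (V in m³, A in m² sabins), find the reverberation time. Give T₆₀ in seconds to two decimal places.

1.25 s

Total absorption A = 98·0.08 + 98·0.29 + 64·0.1 + 218·0.08 = 60.10 m² sabins.
T₆₀ = 0.161 × 465 / 60.10 = 1.246 s.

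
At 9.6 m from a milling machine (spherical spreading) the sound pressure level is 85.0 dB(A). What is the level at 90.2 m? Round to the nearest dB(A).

Point-source attenuation: ΔL = 20·log₁₀(r₂/r₁) = 20·log₁₀(90.2/9.6) = 19.459 dB.
L₂ = 85.0 − 20·log₁₀(90.2/9.6) = 85.0 − 19.459 = 65.54 dB(A).

66 dB(A)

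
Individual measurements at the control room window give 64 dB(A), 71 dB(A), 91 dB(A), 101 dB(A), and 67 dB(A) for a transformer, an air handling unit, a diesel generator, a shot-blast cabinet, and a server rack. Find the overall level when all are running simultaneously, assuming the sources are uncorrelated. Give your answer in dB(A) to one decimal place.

101.4 dB(A)

For uncorrelated sources the intensities add, so convert each level to linear form, sum, and take 10·log₁₀ of the total.
Σ 10^(L/10) = 10^(64/10) + 10^(71/10) + 10^(91/10) + 10^(101/10) + 10^(67/10) = 1.387e+10.
L_total = 10·log₁₀(1.387e+10) = 101.42 dB(A).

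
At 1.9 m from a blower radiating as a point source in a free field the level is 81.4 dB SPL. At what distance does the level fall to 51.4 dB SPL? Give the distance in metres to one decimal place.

The 30.0 dB drop corresponds to a distance ratio of 10^(30.0/20) for a point source.
r₂ = 1.9·10^((81.4−51.4)/20) = 1.9·10^(30.0/20) = 60.08 m.

60.1 m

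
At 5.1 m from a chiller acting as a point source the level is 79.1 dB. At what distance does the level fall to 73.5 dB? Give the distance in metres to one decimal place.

Point-source spreading drops the level by 20·log₁₀(r₂/r₁); inverting, r₂/r₁ = 10^(ΔL/20).
r₂ = 5.1·10^((79.1−73.5)/20) = 5.1·10^(5.6/20) = 9.72 m.

9.7 m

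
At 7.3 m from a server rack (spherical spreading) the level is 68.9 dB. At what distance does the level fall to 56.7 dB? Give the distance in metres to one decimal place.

29.7 m

The 12.2 dB drop corresponds to a distance ratio of 10^(12.2/20) for a point source.
r₂ = 7.3·10^((68.9−56.7)/20) = 7.3·10^(12.2/20) = 29.74 m.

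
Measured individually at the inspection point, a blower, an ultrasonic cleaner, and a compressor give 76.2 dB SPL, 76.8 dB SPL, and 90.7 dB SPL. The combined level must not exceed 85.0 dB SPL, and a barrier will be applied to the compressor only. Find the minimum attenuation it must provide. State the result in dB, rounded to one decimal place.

7.1 dB

Fixed contribution from the other sources: Σ 10^(L/10) = 10^(76.2/10) + 10^(76.8/10) = 8.955e+07 (79.52 dB SPL).
To meet 85.0 dB SPL overall, the treated compressor may contribute at most 10^(85.0/10) − 8.955e+07 = 2.267e+08, i.e. 83.55 dB SPL.
So the compressor must be reduced from 90.7 to 83.55 dB SPL: IL = 7.15 dB.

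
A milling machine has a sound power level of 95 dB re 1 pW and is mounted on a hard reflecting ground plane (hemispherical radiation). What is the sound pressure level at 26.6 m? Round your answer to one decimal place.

58.5 dB

The power spreads over a hemisphere of area 2π·r², so L_p = L_w − 10·log₁₀(2π·r²).
2π·r² = 4446 m², 10·log₁₀ of that is 36.479 dB.
L_p = 95 − 36.479 = 58.52 dB.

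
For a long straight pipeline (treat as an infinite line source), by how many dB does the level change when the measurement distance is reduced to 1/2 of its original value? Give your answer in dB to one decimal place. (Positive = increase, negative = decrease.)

With cylindrical spreading the level changes by −10·log₁₀(r₂/r₁).
ΔL = −10·log₁₀(0.5) = +3.01 dB.

+3.0 dB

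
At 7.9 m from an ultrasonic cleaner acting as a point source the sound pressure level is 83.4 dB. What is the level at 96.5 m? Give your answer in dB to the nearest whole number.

62 dB

Spherical spreading from a point source gives a 20·log₁₀(r₂/r₁) drop.
L₂ = 83.4 − 20·log₁₀(96.5/7.9) = 83.4 − 21.738 = 61.66 dB.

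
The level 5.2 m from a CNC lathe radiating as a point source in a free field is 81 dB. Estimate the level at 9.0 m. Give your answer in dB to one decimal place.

76.2 dB

For a point source, L₂ = L₁ − 20·log₁₀(r₂/r₁).
L₂ = 81 − 20·log₁₀(9.0/5.2) = 81 − 4.765 = 76.24 dB.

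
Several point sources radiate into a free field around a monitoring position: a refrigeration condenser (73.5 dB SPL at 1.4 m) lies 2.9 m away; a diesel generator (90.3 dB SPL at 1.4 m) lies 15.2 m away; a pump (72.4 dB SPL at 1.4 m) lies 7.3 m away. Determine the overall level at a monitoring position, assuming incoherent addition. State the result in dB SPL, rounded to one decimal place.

71.7 dB SPL

First find each source's level at the receiver (point-source: −20·log₁₀(r/r_ref)), then combine on an intensity basis.
refrigeration condenser: 73.5 − 20·log₁₀(2.9/1.4) = 73.5 − 6.33 = 67.17 dB SPL.
diesel generator: 90.3 − 20·log₁₀(15.2/1.4) = 90.3 − 20.71 = 69.59 dB SPL.
pump: 72.4 − 20·log₁₀(7.3/1.4) = 72.4 − 14.34 = 58.06 dB SPL.
Σ 10^(L/10) = 1.495e+07 → L_total = 10·log₁₀(1.495e+07) = 71.75 dB SPL.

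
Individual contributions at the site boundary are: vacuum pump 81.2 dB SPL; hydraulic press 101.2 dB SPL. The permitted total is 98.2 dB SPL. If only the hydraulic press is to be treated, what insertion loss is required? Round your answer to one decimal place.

Fixed contribution from the other source: Σ 10^(L/10) = 10^(81.2/10) = 1.318e+08 (81.20 dB SPL).
To meet 98.2 dB SPL overall, the treated hydraulic press may contribute at most 10^(98.2/10) − 1.318e+08 = 6.475e+09, i.e. 98.11 dB SPL.
Required insertion loss = 101.2 − 98.11 = 3.09 dB.

3.1 dB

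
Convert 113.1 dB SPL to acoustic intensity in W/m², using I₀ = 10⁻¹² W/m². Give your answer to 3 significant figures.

0.204 W/m²

L = 10·log₁₀(I/I₀) ⇒ I = I₀·10^(L/10) = 10⁻¹² × 10^11.31.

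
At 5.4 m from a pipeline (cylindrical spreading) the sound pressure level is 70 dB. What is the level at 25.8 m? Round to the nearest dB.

63 dB

For a line source, L₂ = L₁ − 10·log₁₀(r₂/r₁).
L₂ = 70 − 10·log₁₀(25.8/5.4) = 70 − 6.792 = 63.21 dB.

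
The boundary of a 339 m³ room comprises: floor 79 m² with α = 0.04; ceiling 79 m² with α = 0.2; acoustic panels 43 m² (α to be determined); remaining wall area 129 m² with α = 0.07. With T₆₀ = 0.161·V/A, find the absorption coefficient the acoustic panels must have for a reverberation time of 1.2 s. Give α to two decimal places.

0.41

Required total absorption A = 0.161·339/1.2 = 45.48 m².
Absorption from the other surfaces = 79·0.04 + 79·0.2 + 129·0.07 = 27.99 m², so the acoustic panels must supply 17.49 m² over 43 m².
α = 17.49/43 = 0.407.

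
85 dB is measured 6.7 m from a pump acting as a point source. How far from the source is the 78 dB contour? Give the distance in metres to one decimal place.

15.0 m

Point-source spreading drops the level by 20·log₁₀(r₂/r₁); inverting, r₂/r₁ = 10^(ΔL/20).
r₂ = 6.7·10^((85−78)/20) = 6.7·10^(7.0/20) = 15.00 m.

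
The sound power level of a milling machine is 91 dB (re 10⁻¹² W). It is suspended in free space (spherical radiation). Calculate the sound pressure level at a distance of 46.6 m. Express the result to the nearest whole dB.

47 dB

Free-field spherical radiation: L_p = L_w − 10·log₁₀(4π·r²), r = 46.6 m.
4π·r² = 2.729e+04 m², 10·log₁₀ of that is 44.360 dB.
L_p = 91 − 44.360 = 46.64 dB.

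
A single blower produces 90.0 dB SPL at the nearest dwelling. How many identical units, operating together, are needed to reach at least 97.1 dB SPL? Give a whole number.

Need L₁ + 10·log₁₀ N ≥ 97.1, i.e. log₁₀ N ≥ 0.71.
N ≥ 10^(7.1/10) = 5.129, so N = 6.

6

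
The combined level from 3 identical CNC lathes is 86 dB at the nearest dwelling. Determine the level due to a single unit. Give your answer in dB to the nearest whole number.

For N identical incoherent sources L_total = L₁ + 10·log₁₀ N, so L₁ = 86 − 10·log₁₀(3) = 86 − 4.771.

81 dB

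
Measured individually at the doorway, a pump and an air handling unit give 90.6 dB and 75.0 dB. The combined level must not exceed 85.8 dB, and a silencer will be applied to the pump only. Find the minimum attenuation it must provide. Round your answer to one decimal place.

Fixed contribution from the other source: Σ 10^(L/10) = 10^(75.0/10) = 3.162e+07 (75.00 dB).
The limit corresponds to 10^(85.8/10) = 3.802e+08; subtracting the fixed part leaves 3.486e+08 for the pump, i.e. 85.42 dB.
So the pump must be reduced from 90.6 to 85.42 dB: IL = 5.18 dB.

5.2 dB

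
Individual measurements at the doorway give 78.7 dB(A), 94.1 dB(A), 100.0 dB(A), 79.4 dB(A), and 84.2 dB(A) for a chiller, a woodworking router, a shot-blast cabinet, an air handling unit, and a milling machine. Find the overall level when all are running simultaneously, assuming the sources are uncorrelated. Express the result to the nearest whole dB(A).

101 dB(A)

For uncorrelated sources the intensities add, so convert each level to linear form, sum, and take 10·log₁₀ of the total.
Σ 10^(L/10) = 10^(78.7/10) + 10^(94.1/10) + 10^(100.0/10) + 10^(79.4/10) + 10^(84.2/10) = 1.299e+10.
L_total = 10·log₁₀(1.299e+10) = 101.14 dB(A).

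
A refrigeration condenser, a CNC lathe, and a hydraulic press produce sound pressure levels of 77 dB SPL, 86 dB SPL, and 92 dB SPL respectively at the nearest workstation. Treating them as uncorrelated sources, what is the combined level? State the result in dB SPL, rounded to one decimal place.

93.1 dB SPL

Incoherent sources combine by intensity addition: L_total = 10·log₁₀(Σ 10^(L_i/10)).
Σ 10^(L/10) = 10^(77/10) + 10^(86/10) + 10^(92/10) = 2.033e+09.
L_total = 10·log₁₀(2.033e+09) = 93.08 dB SPL.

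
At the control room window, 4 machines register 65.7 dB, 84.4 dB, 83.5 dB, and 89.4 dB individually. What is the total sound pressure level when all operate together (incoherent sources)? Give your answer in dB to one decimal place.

For uncorrelated sources the intensities add, so convert each level to linear form, sum, and take 10·log₁₀ of the total.
Σ 10^(L/10) = 10^(65.7/10) + 10^(84.4/10) + 10^(83.5/10) + 10^(89.4/10) = 1.374e+09.
L_total = 10·log₁₀(1.374e+09) = 91.38 dB.

91.4 dB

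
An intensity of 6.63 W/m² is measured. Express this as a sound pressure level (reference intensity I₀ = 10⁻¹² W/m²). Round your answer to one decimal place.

128.2 dB

Dividing by I₀ shifts the exponent by 12: I/I₀ = 6.63×10^12.
L = 10·(0.8215 + 12) = 128.22 dB.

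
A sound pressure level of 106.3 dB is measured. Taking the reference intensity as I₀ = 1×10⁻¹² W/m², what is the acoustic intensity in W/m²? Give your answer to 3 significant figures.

L = 10·log₁₀(I/I₀) ⇒ I = I₀·10^(L/10) = 10⁻¹² × 10^10.63.

0.0427 W/m²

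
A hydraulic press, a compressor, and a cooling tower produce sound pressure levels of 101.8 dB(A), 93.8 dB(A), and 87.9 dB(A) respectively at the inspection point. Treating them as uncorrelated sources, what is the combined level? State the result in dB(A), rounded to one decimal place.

For uncorrelated sources the intensities add, so convert each level to linear form, sum, and take 10·log₁₀ of the total.
Σ 10^(L/10) = 10^(101.8/10) + 10^(93.8/10) + 10^(87.9/10) = 1.815e+10.
L_total = 10·log₁₀(1.815e+10) = 102.59 dB(A).

102.6 dB(A)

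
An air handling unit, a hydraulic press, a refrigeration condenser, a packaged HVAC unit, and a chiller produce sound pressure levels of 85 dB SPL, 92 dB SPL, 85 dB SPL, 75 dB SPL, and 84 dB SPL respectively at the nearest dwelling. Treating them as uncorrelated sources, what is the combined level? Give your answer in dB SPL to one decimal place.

For uncorrelated sources the intensities add, so convert each level to linear form, sum, and take 10·log₁₀ of the total.
Σ 10^(L/10) = 10^(85/10) + 10^(92/10) + 10^(85/10) + 10^(75/10) + 10^(84/10) = 2.500e+09.
L_total = 10·log₁₀(2.500e+09) = 93.98 dB SPL.

94.0 dB SPL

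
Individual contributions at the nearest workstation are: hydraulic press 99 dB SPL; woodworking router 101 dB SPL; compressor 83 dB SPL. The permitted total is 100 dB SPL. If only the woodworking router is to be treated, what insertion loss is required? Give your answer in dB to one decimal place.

The untreated sources together contribute 10^(99/10) + 10^(83/10) = 8.143e+09, i.e. 99.11 dB SPL.
The limit corresponds to 10^(100/10) = 1.000e+10; subtracting the fixed part leaves 1.857e+09 for the woodworking router, i.e. 92.69 dB SPL.
So the woodworking router must be reduced from 101 to 92.69 dB SPL: IL = 8.31 dB.

8.3 dB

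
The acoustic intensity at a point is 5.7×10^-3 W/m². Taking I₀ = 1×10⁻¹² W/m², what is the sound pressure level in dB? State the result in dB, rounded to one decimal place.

I/I₀ = 5.7×10^-3/10⁻¹² = 5.7×10^9, and L = 10·log₁₀(I/I₀).
L = 10·(0.7559 + 9) = 97.56 dB.

97.6 dB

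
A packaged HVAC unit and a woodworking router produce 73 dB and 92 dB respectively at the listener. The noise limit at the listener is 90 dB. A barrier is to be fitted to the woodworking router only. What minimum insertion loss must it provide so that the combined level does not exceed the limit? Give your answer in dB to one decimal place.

2.1 dB

Everything except the woodworking router sums to 10^(73/10) = 1.995e+07 in linear terms, 73.00 dB.
To meet 90 dB overall, the treated woodworking router may contribute at most 10^(90/10) − 1.995e+07 = 9.800e+08, i.e. 89.91 dB.
Required insertion loss = 92 − 89.91 = 2.09 dB.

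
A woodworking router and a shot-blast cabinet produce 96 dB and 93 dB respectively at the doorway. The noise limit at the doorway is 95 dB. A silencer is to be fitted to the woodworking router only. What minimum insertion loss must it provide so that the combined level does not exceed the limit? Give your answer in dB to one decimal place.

The untreated sources together contribute 10^(93/10) = 1.995e+09, i.e. 93.00 dB.
To meet 95 dB overall, the treated woodworking router may contribute at most 10^(95/10) − 1.995e+09 = 1.167e+09, i.e. 90.67 dB.
Required insertion loss = 96 − 90.67 = 5.33 dB.

5.3 dB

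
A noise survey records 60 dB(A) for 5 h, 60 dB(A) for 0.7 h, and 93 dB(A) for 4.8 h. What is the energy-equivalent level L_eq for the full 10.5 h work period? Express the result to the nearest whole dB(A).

90 dB(A)

Weight each interval's intensity by its duration and average over T = 10.5 h:
Σ tᵢ·10^(Lᵢ/10) = 5·10^(60/10) + 0.7·10^(60/10) + 4.8·10^(93/10) = 9.583e+09.
L_eq = 10·log₁₀(9.583e+09/10.5) = 89.60 dB(A).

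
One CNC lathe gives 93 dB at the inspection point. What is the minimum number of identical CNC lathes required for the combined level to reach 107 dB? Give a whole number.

26

The shortfall is 107 − 93 = 14.0 dB, and N units add 10·log₁₀ N, so need 10·log₁₀ N ≥ 14.0.
N ≥ 10^(14.0/10) = 25.119, so N = 26.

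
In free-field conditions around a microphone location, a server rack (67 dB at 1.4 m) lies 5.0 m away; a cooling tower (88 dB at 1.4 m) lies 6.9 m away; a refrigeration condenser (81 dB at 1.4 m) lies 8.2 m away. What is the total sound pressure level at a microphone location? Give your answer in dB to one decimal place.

74.8 dB

Apply inverse-square spreading to bring every level to the receiver, then sum 10^(L/10).
server rack: 67 − 20·log₁₀(5.0/1.4) = 67 − 11.06 = 55.94 dB.
cooling tower: 88 − 20·log₁₀(6.9/1.4) = 88 − 13.85 = 74.15 dB.
refrigeration condenser: 81 − 20·log₁₀(8.2/1.4) = 81 − 15.35 = 65.65 dB.
Σ 10^(L/10) = 3.004e+07 → L_total = 10·log₁₀(3.004e+07) = 74.78 dB.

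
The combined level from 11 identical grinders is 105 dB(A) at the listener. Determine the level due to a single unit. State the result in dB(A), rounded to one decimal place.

Dividing the total intensity by 11 lowers the level by 10·log₁₀ 11 = 10.414 dB: L₁ = 105 − 10.414.

94.6 dB(A)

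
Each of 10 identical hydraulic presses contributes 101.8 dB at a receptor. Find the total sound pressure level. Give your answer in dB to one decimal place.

L_total = L₁ + 10·log₁₀ N for N identical incoherent sources.
L_total = 101.8 + 10·log₁₀(10) = 101.8 + 10.000 = 111.80 dB.

111.8 dB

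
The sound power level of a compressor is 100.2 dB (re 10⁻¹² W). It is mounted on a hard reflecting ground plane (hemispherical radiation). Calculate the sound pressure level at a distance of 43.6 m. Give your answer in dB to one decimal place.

Free-field hemispherical radiation: L_p = L_w − 10·log₁₀(2π·r²), r = 43.6 m.
2π·r² = 1.194e+04 m², 10·log₁₀ of that is 40.772 dB.
L_p = 100.2 − 40.772 = 59.43 dB.

59.4 dB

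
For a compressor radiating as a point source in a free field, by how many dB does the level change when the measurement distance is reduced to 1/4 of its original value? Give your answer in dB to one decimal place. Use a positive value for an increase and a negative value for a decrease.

Point-source spreading: ΔL = −20·log₁₀(r₂/r₁).
ΔL = −20·log₁₀(0.25) = +12.04 dB.

+12.0 dB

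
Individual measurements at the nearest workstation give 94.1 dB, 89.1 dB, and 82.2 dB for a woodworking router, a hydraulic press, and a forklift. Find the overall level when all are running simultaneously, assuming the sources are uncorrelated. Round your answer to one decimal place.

For uncorrelated sources the intensities add, so convert each level to linear form, sum, and take 10·log₁₀ of the total.
Σ 10^(L/10) = 10^(94.1/10) + 10^(89.1/10) + 10^(82.2/10) = 3.549e+09.
L_total = 10·log₁₀(3.549e+09) = 95.50 dB.

95.5 dB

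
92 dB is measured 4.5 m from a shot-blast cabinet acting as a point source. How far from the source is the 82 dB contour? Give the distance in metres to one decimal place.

14.2 m

Point-source spreading drops the level by 20·log₁₀(r₂/r₁); inverting, r₂/r₁ = 10^(ΔL/20).
r₂ = 4.5·10^((92−82)/20) = 4.5·10^(10.0/20) = 14.23 m.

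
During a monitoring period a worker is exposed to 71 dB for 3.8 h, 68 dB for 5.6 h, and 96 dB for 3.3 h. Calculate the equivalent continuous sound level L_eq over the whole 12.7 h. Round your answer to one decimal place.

90.2 dB

The energy average is taken in the linear domain: L_eq = 10·log₁₀[(Σ tᵢ·10^(Lᵢ/10))/T], T = 12.7 h.
Σ tᵢ·10^(Lᵢ/10) = 3.8·10^(71/10) + 5.6·10^(68/10) + 3.3·10^(96/10) = 1.322e+10.
L_eq = 10·log₁₀(1.322e+10/12.7) = 90.17 dB.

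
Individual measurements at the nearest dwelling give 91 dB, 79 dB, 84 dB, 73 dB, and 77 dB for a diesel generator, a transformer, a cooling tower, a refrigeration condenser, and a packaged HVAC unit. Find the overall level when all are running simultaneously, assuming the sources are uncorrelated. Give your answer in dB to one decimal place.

For uncorrelated sources the intensities add, so convert each level to linear form, sum, and take 10·log₁₀ of the total.
Σ 10^(L/10) = 10^(91/10) + 10^(79/10) + 10^(84/10) + 10^(73/10) + 10^(77/10) = 1.660e+09.
L_total = 10·log₁₀(1.660e+09) = 92.20 dB.

92.2 dB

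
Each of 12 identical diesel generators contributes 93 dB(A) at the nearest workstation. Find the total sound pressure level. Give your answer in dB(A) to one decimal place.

L_total = L₁ + 10·log₁₀ N for N identical incoherent sources.
L_total = 93 + 10·log₁₀(12) = 93 + 10.792 = 103.79 dB(A).

103.8 dB(A)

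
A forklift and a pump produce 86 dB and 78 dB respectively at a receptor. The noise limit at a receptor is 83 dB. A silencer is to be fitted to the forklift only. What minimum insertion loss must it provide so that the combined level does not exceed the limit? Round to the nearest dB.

5 dB

Fixed contribution from the other source: Σ 10^(L/10) = 10^(78/10) = 6.310e+07 (78.00 dB).
To meet 83 dB overall, the treated forklift may contribute at most 10^(83/10) − 6.310e+07 = 1.364e+08, i.e. 81.35 dB.
So the forklift must be reduced from 86 to 81.35 dB: IL = 4.65 dB.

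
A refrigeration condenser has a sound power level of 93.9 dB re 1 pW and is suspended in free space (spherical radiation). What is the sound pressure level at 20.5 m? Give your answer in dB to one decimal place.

L_p = L_w − 10·log₁₀(4π·r²) with r = 20.5 m.
4π·r² = 5281 m², 10·log₁₀ of that is 37.227 dB.
L_p = 93.9 − 37.227 = 56.67 dB.

56.7 dB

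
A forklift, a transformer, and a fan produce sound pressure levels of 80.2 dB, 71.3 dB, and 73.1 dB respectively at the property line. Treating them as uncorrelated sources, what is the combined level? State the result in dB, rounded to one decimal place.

Incoherent sources combine by intensity addition: L_total = 10·log₁₀(Σ 10^(L_i/10)).
Σ 10^(L/10) = 10^(80.2/10) + 10^(71.3/10) + 10^(73.1/10) = 1.386e+08.
L_total = 10·log₁₀(1.386e+08) = 81.42 dB.

81.4 dB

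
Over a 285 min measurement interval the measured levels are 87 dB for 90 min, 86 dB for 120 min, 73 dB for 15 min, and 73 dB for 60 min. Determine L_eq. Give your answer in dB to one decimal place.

Weight each interval's intensity by its duration and average over T = 285 min:
Σ tᵢ·10^(Lᵢ/10) = 90·10^(87/10) + 120·10^(86/10) + 15·10^(73/10) + 60·10^(73/10) = 9.438e+10.
L_eq = 10·log₁₀(9.438e+10/285) = 85.20 dB.

85.2 dB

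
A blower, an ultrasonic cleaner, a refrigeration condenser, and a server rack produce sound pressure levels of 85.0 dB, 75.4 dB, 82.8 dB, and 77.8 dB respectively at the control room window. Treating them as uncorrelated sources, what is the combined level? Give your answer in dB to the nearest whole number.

88 dB

For uncorrelated sources the intensities add, so convert each level to linear form, sum, and take 10·log₁₀ of the total.
Σ 10^(L/10) = 10^(85.0/10) + 10^(75.4/10) + 10^(82.8/10) + 10^(77.8/10) = 6.017e+08.
L_total = 10·log₁₀(6.017e+08) = 87.79 dB.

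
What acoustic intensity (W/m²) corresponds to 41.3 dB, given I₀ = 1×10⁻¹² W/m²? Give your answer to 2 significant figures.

I/I₀ = 10^(41.3/10) = 1.349e+04, so I = 1.349e+04 × 10⁻¹² W/m².

1.3e-08 W/m²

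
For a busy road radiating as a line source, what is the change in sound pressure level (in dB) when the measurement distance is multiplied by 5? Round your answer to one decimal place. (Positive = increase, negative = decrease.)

-7.0 dB

A line source loses 3 dB per doubling of distance; generally ΔL = −10·log₁₀(r₂/r₁).
ΔL = −10·log₁₀(5) = -6.99 dB.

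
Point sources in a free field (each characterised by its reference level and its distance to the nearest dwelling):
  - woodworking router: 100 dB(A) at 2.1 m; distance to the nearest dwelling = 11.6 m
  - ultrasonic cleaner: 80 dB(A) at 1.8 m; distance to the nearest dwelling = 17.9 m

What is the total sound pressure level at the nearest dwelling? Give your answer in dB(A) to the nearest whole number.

Apply inverse-square spreading to bring every level to the receiver, then sum 10^(L/10).
woodworking router: 100 − 20·log₁₀(11.6/2.1) = 100 − 14.84 = 85.16 dB(A).
ultrasonic cleaner: 80 − 20·log₁₀(17.9/1.8) = 80 − 19.95 = 60.05 dB(A).
Σ 10^(L/10) = 3.287e+08 → L_total = 10·log₁₀(3.287e+08) = 85.17 dB(A).

85 dB(A)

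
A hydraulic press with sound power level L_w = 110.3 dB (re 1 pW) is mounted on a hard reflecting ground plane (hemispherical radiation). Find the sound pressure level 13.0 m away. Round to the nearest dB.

80 dB

Free-field hemispherical radiation: L_p = L_w − 10·log₁₀(2π·r²), r = 13.0 m.
2π·r² = 1062 m², 10·log₁₀ of that is 30.261 dB.
L_p = 110.3 − 30.261 = 80.04 dB.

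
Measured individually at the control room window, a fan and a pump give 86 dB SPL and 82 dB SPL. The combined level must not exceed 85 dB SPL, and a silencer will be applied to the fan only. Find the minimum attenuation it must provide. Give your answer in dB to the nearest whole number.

Everything except the fan sums to 10^(82/10) = 1.585e+08 in linear terms, 82.00 dB SPL.
The limit corresponds to 10^(85/10) = 3.162e+08; subtracting the fixed part leaves 1.577e+08 for the fan, i.e. 81.98 dB SPL.
Required insertion loss = 86 − 81.98 = 4.02 dB.

4 dB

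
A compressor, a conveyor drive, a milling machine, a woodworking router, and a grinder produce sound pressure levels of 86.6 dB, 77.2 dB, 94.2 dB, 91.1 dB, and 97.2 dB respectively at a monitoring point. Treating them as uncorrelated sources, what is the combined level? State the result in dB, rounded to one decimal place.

For uncorrelated sources the intensities add, so convert each level to linear form, sum, and take 10·log₁₀ of the total.
Σ 10^(L/10) = 10^(86.6/10) + 10^(77.2/10) + 10^(94.2/10) + 10^(91.1/10) + 10^(97.2/10) = 9.676e+09.
L_total = 10·log₁₀(9.676e+09) = 99.86 dB.

99.9 dB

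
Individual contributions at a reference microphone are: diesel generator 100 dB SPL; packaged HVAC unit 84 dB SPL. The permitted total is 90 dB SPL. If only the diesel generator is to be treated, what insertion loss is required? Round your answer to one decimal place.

11.3 dB

The untreated sources together contribute 10^(84/10) = 2.512e+08, i.e. 84.00 dB SPL.
To meet 90 dB SPL overall, the treated diesel generator may contribute at most 10^(90/10) − 2.512e+08 = 7.488e+08, i.e. 88.74 dB SPL.
So the diesel generator must be reduced from 100 to 88.74 dB SPL: IL = 11.26 dB.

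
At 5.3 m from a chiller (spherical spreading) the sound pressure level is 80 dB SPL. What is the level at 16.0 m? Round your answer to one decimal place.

Spherical spreading from a point source gives a 20·log₁₀(r₂/r₁) drop.
L₂ = 80 − 20·log₁₀(16.0/5.3) = 80 − 9.597 = 70.40 dB SPL.

70.4 dB SPL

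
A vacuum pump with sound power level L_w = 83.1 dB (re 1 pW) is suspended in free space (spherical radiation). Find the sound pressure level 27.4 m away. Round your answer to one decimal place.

43.4 dB

The power spreads over a sphere of area 4π·r², so L_p = L_w − 10·log₁₀(4π·r²).
4π·r² = 9434 m², 10·log₁₀ of that is 39.747 dB.
L_p = 83.1 − 39.747 = 43.35 dB.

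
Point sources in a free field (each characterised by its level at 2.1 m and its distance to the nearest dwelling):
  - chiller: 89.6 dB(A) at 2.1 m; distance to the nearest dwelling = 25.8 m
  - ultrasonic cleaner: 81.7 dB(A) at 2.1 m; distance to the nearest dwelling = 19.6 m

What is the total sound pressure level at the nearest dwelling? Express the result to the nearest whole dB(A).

First find each source's level at the receiver (point-source: −20·log₁₀(r/r_ref)), then combine on an intensity basis.
chiller: 89.6 − 20·log₁₀(25.8/2.1) = 89.6 − 21.79 = 67.81 dB(A).
ultrasonic cleaner: 81.7 − 20·log₁₀(19.6/2.1) = 81.7 − 19.40 = 62.30 dB(A).
Σ 10^(L/10) = 7.740e+06 → L_total = 10·log₁₀(7.740e+06) = 68.89 dB(A).

69 dB(A)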